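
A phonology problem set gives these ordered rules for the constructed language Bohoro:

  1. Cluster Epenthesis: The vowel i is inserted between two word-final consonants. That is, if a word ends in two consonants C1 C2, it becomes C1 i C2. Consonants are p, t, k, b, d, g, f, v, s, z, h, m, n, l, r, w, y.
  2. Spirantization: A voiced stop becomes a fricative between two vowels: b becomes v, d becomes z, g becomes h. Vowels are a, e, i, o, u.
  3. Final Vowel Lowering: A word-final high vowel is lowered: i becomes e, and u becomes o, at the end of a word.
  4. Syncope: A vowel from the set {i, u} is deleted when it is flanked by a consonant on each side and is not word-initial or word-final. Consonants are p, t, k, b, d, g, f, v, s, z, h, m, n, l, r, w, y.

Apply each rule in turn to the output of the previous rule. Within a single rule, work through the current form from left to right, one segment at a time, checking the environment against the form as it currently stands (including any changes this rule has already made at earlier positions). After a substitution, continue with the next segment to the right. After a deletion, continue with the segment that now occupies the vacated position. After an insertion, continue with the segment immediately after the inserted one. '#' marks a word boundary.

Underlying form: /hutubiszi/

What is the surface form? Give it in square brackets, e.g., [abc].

1 Cluster Epenthesis: no change — [hutubiszi]
2 Spirantization: [hutubiszi] → [hutuviszi]
3 Final Vowel Lowering: [hutuviszi] → [hutuvisze]
4 Syncope: [hutuvisze] → [htvsze]

[htvsze]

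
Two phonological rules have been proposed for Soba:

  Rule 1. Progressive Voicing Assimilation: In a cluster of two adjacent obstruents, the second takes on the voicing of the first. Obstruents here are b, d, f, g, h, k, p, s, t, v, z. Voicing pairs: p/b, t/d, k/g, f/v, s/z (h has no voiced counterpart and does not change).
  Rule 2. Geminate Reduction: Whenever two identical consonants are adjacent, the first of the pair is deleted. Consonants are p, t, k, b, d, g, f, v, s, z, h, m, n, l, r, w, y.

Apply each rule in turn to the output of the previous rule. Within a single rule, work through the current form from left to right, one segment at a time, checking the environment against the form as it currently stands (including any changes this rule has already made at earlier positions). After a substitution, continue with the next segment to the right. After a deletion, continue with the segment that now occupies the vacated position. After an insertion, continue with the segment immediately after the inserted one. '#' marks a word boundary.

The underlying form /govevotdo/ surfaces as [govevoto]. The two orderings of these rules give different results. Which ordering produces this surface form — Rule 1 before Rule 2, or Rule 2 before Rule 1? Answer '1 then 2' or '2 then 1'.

1 then 2

Order 1 then 2:
  1 Progressive Voicing Assimilation: [govevotdo] → [govevotto]
  2 Geminate Reduction: [govevotto] → [govevoto]
  result: [govevoto]
Order 2 then 1:
  2 Geminate Reduction: no change — [govevotdo]
  1 Progressive Voicing Assimilation: [govevotdo] → [govevotto]
  result: [govevotto]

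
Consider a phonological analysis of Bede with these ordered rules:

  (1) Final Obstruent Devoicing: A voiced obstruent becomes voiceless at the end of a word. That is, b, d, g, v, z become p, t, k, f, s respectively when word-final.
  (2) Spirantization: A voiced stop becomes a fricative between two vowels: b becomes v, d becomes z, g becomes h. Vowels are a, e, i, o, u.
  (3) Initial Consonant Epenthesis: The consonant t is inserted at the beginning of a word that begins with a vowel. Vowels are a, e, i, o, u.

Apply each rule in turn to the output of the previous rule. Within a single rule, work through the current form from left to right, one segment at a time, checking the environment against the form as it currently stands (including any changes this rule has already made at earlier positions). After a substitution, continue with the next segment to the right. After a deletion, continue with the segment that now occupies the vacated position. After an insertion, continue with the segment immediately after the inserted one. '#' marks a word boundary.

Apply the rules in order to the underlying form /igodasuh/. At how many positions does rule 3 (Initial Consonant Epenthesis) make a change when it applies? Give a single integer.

(1) Final Obstruent Devoicing: no change — [igodasuh]
(2) Spirantization: [igodasuh] → [ihozasuh]
(3) Initial Consonant Epenthesis: [ihozasuh] → [tihozasuh]
Rule 3 changed 1 position(s).

1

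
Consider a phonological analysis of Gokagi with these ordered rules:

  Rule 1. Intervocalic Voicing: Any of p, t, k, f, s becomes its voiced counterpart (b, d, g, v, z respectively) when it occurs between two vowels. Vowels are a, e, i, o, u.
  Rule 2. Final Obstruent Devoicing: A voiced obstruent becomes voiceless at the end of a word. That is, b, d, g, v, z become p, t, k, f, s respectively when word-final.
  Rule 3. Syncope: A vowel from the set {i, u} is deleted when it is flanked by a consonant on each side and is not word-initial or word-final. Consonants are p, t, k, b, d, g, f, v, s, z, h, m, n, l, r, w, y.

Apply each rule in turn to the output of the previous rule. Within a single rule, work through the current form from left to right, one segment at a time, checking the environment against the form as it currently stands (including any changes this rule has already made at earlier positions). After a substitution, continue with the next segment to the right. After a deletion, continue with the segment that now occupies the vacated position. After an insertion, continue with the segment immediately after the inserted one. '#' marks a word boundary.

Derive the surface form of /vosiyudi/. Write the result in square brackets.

[vozydi]

Rule 1 Intervocalic Voicing: [vosiyudi] → [voziyudi]
Rule 2 Final Obstruent Devoicing: no change — [voziyudi]
Rule 3 Syncope: [voziyudi] → [vozydi]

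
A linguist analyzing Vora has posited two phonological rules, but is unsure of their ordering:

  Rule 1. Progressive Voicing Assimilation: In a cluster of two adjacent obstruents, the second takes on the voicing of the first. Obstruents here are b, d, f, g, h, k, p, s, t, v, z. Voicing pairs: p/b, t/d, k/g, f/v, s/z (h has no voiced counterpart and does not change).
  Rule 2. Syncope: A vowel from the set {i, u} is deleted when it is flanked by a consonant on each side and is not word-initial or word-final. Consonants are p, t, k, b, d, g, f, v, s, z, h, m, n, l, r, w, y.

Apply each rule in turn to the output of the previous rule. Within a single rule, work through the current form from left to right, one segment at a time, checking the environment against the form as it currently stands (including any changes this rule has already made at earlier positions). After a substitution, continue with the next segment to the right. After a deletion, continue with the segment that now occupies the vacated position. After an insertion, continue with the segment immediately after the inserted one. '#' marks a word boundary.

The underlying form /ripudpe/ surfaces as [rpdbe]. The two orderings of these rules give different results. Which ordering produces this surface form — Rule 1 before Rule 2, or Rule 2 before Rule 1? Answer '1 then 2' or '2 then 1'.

Order 1 then 2:
  1 Progressive Voicing Assimilation: [ripudpe] → [ripudbe]
  2 Syncope: [ripudbe] → [rpdbe]
  result: [rpdbe]
Order 2 then 1:
  2 Syncope: [ripudpe] → [rpdpe]
  1 Progressive Voicing Assimilation: [rpdpe] → [rptpe]
  result: [rptpe]

1 then 2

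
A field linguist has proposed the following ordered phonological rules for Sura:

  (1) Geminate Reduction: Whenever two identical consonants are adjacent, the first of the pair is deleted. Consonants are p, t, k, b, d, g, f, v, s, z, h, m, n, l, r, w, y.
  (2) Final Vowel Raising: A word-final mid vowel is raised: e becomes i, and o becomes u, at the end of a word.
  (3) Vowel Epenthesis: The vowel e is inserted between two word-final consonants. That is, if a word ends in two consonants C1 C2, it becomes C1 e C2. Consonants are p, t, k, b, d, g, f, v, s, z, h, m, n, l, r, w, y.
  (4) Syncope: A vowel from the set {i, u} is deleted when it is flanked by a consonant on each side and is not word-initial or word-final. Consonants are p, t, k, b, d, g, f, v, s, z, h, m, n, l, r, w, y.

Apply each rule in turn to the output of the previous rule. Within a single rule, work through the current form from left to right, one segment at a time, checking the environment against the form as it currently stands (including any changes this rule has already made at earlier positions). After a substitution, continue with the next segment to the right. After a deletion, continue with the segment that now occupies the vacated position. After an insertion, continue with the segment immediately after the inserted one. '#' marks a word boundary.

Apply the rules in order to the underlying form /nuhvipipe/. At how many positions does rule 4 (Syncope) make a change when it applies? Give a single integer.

3

(1) Geminate Reduction: no change — [nuhvipipe]
(2) Final Vowel Raising: [nuhvipipe] → [nuhvipipi]
(3) Vowel Epenthesis: no change — [nuhvipipi]
(4) Syncope: [nuhvipipi] → [nhvppi]
Rule 4 changed 3 position(s).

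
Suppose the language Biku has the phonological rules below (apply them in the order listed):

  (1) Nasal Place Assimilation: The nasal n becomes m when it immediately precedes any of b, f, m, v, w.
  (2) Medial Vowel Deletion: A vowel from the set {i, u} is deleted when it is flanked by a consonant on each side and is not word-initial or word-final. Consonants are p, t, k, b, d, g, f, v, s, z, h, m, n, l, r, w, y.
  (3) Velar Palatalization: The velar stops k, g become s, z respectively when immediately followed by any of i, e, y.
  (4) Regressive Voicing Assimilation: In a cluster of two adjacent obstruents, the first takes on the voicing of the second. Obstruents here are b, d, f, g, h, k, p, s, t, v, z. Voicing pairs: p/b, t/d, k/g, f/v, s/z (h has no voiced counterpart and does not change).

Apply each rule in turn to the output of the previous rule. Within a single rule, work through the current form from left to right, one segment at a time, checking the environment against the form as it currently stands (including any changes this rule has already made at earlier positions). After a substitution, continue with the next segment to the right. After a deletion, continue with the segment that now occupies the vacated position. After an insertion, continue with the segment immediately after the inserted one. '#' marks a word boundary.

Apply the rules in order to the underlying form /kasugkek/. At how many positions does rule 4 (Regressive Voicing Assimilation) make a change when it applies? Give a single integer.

2

(1) Nasal Place Assimilation: no change — [kasugkek]
(2) Medial Vowel Deletion: [kasugkek] → [kasgkek]
(3) Velar Palatalization: [kasgkek] → [kasgsek]
(4) Regressive Voicing Assimilation: [kasgsek] → [kazksek]
Rule 4 changed 2 position(s).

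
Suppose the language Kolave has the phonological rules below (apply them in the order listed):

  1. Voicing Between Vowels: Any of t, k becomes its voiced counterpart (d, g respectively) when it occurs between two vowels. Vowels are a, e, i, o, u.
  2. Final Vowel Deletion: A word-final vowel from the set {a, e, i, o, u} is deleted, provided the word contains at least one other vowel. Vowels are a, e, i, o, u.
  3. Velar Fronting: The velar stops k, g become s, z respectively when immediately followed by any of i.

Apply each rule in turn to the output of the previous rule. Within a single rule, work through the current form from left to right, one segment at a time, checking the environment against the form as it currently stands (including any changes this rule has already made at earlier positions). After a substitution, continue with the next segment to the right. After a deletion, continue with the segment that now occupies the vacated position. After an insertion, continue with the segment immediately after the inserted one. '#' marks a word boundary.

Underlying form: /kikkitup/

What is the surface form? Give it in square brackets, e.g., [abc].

1 Voicing Between Vowels: [kikkitup] → [kikkidup]
2 Final Vowel Deletion: no change — [kikkidup]
3 Velar Fronting: [kikkidup] → [siksidup]

[siksidup]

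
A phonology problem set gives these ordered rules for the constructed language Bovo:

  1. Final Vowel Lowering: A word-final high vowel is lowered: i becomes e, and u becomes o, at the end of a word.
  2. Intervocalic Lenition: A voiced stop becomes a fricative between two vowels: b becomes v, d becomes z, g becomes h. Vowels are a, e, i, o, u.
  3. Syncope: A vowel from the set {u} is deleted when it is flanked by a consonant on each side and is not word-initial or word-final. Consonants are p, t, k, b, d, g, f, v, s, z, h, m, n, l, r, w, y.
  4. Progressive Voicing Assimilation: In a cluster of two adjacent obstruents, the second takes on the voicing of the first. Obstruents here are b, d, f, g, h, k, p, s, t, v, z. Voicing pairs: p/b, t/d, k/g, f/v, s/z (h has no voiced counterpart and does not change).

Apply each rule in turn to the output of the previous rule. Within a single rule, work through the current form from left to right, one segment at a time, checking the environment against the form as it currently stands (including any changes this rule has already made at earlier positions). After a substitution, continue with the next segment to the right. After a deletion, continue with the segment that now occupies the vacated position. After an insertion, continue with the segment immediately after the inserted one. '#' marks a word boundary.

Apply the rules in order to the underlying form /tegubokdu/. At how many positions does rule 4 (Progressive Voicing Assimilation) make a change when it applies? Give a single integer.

1 Final Vowel Lowering: [tegubokdu] → [tegubokdo]
2 Intervocalic Lenition: [tegubokdo] → [tehuvokdo]
3 Syncope: [tehuvokdo] → [tehvokdo]
4 Progressive Voicing Assimilation: [tehvokdo] → [tehfokto]
Rule 4 changed 2 position(s).

2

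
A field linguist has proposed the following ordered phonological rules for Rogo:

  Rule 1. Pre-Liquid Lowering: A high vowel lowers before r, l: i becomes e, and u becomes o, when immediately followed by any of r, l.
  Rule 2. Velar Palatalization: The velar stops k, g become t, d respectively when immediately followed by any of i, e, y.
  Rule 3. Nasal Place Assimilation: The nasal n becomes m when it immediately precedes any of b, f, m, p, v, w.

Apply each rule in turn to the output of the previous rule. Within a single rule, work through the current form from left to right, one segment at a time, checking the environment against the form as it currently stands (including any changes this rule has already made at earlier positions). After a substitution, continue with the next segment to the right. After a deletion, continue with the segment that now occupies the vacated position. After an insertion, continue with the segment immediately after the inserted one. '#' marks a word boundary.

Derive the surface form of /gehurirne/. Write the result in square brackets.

[dehorerne]

Rule 1 Pre-Liquid Lowering: [gehurirne] → [gehorerne]
Rule 2 Velar Palatalization: [gehorerne] → [dehorerne]
Rule 3 Nasal Place Assimilation: no change — [dehorerne]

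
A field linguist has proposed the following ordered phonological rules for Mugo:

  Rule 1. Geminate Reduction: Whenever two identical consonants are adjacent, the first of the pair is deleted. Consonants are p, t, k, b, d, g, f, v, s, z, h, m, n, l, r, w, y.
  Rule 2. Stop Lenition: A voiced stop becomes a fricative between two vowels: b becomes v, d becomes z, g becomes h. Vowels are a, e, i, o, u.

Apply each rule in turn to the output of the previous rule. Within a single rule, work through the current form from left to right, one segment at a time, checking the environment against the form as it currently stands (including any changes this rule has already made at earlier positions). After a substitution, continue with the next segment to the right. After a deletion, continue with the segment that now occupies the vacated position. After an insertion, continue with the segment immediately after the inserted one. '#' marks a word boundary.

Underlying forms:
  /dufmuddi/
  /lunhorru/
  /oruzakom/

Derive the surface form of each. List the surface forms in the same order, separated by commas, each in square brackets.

/dufmuddi/:
  Rule 1 Geminate Reduction: [dufmuddi] → [dufmudi]
  Rule 2 Stop Lenition: [dufmudi] → [dufmuzi]
/lunhorru/:
  Rule 1 Geminate Reduction: [lunhorru] → [lunhoru]
  Rule 2 Stop Lenition: no change — [lunhoru]
/oruzakom/:
  Rule 1 Geminate Reduction: no change — [oruzakom]
  Rule 2 Stop Lenition: no change — [oruzakom]

[dufmuzi], [lunhoru], [oruzakom]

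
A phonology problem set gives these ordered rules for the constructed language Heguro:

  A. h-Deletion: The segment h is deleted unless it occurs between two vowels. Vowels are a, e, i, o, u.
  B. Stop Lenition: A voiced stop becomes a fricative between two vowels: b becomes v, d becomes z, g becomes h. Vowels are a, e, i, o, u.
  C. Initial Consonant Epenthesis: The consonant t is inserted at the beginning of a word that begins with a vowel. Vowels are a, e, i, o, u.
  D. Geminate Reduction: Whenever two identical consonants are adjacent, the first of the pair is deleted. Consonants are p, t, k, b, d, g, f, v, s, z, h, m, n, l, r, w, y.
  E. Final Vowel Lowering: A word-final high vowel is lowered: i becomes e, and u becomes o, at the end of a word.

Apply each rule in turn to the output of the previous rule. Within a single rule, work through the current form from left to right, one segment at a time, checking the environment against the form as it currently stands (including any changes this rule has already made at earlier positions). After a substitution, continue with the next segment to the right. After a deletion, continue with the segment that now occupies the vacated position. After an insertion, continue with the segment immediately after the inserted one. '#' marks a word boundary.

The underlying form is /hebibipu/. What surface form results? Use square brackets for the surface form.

A h-Deletion: [hebibipu] → [ebibipu]
B Stop Lenition: [ebibipu] → [evivipu]
C Initial Consonant Epenthesis: [evivipu] → [tevivipu]
D Geminate Reduction: no change — [tevivipu]
E Final Vowel Lowering: [tevivipu] → [tevivipo]

[tevivipo]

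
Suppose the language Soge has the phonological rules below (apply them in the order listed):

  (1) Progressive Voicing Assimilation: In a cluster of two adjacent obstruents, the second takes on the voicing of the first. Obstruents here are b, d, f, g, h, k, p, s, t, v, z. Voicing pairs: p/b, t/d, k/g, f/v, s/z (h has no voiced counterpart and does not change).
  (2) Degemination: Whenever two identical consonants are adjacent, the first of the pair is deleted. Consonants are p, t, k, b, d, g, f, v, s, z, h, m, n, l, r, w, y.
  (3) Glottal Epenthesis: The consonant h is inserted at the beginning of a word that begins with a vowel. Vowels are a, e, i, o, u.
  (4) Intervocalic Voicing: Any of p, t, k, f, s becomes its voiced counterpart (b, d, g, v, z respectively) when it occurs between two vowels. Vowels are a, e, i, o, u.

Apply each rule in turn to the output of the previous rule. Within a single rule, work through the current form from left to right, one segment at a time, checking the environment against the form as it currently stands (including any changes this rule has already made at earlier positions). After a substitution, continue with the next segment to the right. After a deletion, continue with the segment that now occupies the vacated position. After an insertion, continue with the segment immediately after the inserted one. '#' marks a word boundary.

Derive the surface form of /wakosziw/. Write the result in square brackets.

[wagoziw]

(1) Progressive Voicing Assimilation: [wakosziw] → [wakossiw]
(2) Degemination: [wakossiw] → [wakosiw]
(3) Glottal Epenthesis: no change — [wakosiw]
(4) Intervocalic Voicing: [wakosiw] → [wagoziw]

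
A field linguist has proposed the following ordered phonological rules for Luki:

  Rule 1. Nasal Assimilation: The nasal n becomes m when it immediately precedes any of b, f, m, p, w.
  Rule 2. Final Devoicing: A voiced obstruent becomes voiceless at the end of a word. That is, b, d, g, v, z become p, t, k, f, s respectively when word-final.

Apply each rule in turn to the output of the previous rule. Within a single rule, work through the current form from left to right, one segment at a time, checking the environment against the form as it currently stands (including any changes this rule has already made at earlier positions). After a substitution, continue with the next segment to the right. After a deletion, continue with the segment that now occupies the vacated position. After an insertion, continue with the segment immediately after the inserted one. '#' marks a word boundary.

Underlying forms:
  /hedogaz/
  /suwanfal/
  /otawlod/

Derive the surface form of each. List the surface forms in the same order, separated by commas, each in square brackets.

[hedogas], [suwamfal], [otawlot]

/hedogaz/:
  Rule 1 Nasal Assimilation: no change — [hedogaz]
  Rule 2 Final Devoicing: [hedogaz] → [hedogas]
/suwanfal/:
  Rule 1 Nasal Assimilation: [suwanfal] → [suwamfal]
  Rule 2 Final Devoicing: no change — [suwamfal]
/otawlod/:
  Rule 1 Nasal Assimilation: no change — [otawlod]
  Rule 2 Final Devoicing: [otawlod] → [otawlot]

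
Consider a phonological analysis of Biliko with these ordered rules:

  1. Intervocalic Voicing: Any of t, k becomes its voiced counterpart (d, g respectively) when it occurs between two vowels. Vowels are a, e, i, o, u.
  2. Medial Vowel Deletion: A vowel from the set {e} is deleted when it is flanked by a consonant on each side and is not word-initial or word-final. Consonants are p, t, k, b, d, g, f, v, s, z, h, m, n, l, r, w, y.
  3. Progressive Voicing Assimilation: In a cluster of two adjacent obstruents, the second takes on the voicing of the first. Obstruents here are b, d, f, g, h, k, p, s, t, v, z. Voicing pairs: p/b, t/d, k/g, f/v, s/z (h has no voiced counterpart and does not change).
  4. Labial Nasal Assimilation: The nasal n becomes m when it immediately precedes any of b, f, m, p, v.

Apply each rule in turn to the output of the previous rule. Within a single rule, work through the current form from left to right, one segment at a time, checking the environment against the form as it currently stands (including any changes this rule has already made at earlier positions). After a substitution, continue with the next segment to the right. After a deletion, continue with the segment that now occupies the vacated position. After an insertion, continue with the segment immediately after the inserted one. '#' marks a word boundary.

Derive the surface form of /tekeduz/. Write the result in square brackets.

1 Intervocalic Voicing: [tekeduz] → [tegeduz]
2 Medial Vowel Deletion: [tegeduz] → [tgduz]
3 Progressive Voicing Assimilation: [tgduz] → [tktuz]
4 Labial Nasal Assimilation: no change — [tktuz]

[tktuz]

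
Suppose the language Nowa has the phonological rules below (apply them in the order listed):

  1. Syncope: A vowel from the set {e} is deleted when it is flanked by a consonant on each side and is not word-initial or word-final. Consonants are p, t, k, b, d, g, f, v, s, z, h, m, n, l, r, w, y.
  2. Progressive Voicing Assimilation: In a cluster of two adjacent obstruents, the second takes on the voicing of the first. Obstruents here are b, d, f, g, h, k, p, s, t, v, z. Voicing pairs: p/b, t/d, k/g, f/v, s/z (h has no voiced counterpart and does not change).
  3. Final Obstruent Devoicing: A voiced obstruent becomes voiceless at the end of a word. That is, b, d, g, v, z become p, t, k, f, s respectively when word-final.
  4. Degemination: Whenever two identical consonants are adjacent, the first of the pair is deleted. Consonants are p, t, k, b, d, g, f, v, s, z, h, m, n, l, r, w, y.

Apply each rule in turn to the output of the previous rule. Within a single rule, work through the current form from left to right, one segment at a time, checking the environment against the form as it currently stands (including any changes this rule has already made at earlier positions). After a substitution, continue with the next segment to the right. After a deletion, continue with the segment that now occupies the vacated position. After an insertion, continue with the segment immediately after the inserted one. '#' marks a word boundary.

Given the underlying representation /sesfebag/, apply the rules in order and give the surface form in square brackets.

[sfpak]

1 Syncope: [sesfebag] → [ssfbag]
2 Progressive Voicing Assimilation: [ssfbag] → [ssfpag]
3 Final Obstruent Devoicing: [ssfpag] → [ssfpak]
4 Degemination: [ssfpak] → [sfpak]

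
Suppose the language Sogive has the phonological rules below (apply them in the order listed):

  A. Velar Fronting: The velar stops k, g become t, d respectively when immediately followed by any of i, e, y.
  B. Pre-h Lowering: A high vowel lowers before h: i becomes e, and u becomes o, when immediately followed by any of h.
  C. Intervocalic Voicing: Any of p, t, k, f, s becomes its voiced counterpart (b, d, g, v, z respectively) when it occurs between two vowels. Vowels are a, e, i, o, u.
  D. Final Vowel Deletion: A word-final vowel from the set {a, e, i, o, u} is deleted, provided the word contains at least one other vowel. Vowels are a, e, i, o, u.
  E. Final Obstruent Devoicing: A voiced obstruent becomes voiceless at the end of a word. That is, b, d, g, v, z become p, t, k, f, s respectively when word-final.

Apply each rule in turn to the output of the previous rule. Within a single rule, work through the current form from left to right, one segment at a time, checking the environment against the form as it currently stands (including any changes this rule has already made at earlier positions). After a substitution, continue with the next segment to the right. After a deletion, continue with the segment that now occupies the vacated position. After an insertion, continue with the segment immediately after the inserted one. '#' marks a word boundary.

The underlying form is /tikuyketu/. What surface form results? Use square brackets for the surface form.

[tiguytet]

A Velar Fronting: [tikuyketu] → [tikuytetu]
B Pre-h Lowering: no change — [tikuytetu]
C Intervocalic Voicing: [tikuytetu] → [tiguytedu]
D Final Vowel Deletion: [tiguytedu] → [tiguyted]
E Final Obstruent Devoicing: [tiguyted] → [tiguytet]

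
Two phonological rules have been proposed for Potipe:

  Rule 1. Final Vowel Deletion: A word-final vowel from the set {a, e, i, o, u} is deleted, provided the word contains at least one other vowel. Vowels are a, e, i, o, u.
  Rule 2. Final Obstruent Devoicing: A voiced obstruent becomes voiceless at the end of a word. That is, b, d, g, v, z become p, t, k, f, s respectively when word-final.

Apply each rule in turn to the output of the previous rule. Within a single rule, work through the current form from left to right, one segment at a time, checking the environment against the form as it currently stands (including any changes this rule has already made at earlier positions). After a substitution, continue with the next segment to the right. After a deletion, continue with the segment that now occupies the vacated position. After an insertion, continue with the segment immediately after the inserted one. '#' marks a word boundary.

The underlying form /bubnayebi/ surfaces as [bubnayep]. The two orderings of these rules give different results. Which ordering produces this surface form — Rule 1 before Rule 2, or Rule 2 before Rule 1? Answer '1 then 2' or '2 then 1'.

1 then 2

Order 1 then 2:
  1 Final Vowel Deletion: [bubnayebi] → [bubnayeb]
  2 Final Obstruent Devoicing: [bubnayeb] → [bubnayep]
  result: [bubnayep]
Order 2 then 1:
  2 Final Obstruent Devoicing: no change — [bubnayebi]
  1 Final Vowel Deletion: [bubnayebi] → [bubnayeb]
  result: [bubnayeb]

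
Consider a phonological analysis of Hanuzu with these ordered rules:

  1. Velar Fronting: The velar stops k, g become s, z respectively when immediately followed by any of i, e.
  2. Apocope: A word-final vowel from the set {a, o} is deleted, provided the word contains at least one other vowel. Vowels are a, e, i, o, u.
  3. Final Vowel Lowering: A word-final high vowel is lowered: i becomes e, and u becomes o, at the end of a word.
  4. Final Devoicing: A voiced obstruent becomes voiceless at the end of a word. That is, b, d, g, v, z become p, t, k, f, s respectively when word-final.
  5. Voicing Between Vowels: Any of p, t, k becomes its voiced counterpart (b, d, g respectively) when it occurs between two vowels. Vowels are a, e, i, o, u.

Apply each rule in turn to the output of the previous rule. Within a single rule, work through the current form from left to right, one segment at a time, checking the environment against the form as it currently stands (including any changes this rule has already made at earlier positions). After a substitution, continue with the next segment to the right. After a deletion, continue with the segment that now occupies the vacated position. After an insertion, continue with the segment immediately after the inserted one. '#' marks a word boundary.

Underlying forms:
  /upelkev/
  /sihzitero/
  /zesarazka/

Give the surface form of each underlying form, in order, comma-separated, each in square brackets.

/upelkev/:
  1 Velar Fronting: [upelkev] → [upelsev]
  2 Apocope: no change — [upelsev]
  3 Final Vowel Lowering: no change — [upelsev]
  4 Final Devoicing: [upelsev] → [upelsef]
  5 Voicing Between Vowels: [upelsef] → [ubelsef]
/sihzitero/:
  1 Velar Fronting: no change — [sihzitero]
  2 Apocope: [sihzitero] → [sihziter]
  3 Final Vowel Lowering: no change — [sihziter]
  4 Final Devoicing: no change — [sihziter]
  5 Voicing Between Vowels: [sihziter] → [sihzider]
/zesarazka/:
  1 Velar Fronting: no change — [zesarazka]
  2 Apocope: [zesarazka] → [zesarazk]
  3 Final Vowel Lowering: no change — [zesarazk]
  4 Final Devoicing: no change — [zesarazk]
  5 Voicing Between Vowels: no change — [zesarazk]

[ubelsef], [sihzider], [zesarazk]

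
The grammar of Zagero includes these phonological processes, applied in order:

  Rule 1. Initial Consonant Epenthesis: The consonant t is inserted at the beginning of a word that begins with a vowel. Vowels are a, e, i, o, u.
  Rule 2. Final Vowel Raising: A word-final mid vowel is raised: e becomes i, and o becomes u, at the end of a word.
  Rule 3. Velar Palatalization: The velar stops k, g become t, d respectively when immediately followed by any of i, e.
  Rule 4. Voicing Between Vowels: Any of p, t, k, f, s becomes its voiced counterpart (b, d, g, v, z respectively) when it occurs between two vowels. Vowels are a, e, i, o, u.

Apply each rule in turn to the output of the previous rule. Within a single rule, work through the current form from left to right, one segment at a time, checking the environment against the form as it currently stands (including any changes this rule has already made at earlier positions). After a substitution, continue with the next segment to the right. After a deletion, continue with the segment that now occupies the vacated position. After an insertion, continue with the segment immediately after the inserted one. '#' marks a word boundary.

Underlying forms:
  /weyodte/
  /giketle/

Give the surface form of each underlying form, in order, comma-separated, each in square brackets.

[weyodti], [didetli]

/weyodte/:
  Rule 1 Initial Consonant Epenthesis: no change — [weyodte]
  Rule 2 Final Vowel Raising: [weyodte] → [weyodti]
  Rule 3 Velar Palatalization: no change — [weyodti]
  Rule 4 Voicing Between Vowels: no change — [weyodti]
/giketle/:
  Rule 1 Initial Consonant Epenthesis: no change — [giketle]
  Rule 2 Final Vowel Raising: [giketle] → [giketli]
  Rule 3 Velar Palatalization: [giketli] → [ditetli]
  Rule 4 Voicing Between Vowels: [ditetli] → [didetli]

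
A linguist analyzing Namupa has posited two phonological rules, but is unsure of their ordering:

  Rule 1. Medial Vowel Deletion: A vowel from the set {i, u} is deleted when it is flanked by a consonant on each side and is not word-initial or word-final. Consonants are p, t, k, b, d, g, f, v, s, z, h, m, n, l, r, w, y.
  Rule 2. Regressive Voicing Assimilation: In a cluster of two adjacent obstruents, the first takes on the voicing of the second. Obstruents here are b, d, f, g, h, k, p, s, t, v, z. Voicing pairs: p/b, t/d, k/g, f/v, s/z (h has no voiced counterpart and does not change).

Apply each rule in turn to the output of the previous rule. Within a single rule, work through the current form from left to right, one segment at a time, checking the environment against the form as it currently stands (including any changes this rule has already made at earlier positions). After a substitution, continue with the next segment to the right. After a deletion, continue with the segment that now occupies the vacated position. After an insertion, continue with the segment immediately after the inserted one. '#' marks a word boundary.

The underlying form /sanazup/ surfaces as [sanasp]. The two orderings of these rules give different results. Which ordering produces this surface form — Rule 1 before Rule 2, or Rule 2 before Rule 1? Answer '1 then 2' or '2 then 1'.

1 then 2

Order 1 then 2:
  1 Medial Vowel Deletion: [sanazup] → [sanazp]
  2 Regressive Voicing Assimilation: [sanazp] → [sanasp]
  result: [sanasp]
Order 2 then 1:
  2 Regressive Voicing Assimilation: no change — [sanazup]
  1 Medial Vowel Deletion: [sanazup] → [sanazp]
  result: [sanazp]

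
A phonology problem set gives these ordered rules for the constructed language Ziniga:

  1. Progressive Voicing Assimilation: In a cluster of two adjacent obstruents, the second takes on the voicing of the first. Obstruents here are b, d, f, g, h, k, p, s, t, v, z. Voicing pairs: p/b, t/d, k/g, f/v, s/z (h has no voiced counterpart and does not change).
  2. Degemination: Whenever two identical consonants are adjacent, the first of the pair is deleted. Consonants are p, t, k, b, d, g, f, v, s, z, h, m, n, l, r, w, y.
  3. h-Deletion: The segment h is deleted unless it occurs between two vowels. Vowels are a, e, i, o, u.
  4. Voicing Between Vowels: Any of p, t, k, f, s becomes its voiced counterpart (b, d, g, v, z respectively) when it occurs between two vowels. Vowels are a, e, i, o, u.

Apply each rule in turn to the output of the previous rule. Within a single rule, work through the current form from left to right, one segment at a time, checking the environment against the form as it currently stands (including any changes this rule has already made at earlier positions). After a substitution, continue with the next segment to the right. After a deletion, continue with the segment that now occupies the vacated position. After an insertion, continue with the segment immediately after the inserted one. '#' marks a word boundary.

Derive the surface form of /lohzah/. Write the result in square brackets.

[loza]

1 Progressive Voicing Assimilation: [lohzah] → [lohsah]
2 Degemination: no change — [lohsah]
3 h-Deletion: [lohsah] → [losa]
4 Voicing Between Vowels: [losa] → [loza]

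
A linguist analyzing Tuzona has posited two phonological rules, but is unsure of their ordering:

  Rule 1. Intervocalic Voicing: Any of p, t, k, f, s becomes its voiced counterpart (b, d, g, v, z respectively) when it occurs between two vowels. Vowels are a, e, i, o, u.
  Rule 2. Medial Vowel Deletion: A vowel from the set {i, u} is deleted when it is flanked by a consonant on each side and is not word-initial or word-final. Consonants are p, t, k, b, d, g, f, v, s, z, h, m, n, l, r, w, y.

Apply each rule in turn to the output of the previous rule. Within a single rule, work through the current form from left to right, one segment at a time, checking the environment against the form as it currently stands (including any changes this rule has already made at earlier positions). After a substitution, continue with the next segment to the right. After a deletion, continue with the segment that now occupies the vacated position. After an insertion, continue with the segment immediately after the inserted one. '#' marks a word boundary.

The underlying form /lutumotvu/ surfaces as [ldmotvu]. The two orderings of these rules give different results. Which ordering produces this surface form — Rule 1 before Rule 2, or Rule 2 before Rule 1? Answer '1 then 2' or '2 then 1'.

Order 1 then 2:
  1 Intervocalic Voicing: [lutumotvu] → [ludumotvu]
  2 Medial Vowel Deletion: [ludumotvu] → [ldmotvu]
  result: [ldmotvu]
Order 2 then 1:
  2 Medial Vowel Deletion: [lutumotvu] → [ltmotvu]
  1 Intervocalic Voicing: no change — [ltmotvu]
  result: [ltmotvu]

1 then 2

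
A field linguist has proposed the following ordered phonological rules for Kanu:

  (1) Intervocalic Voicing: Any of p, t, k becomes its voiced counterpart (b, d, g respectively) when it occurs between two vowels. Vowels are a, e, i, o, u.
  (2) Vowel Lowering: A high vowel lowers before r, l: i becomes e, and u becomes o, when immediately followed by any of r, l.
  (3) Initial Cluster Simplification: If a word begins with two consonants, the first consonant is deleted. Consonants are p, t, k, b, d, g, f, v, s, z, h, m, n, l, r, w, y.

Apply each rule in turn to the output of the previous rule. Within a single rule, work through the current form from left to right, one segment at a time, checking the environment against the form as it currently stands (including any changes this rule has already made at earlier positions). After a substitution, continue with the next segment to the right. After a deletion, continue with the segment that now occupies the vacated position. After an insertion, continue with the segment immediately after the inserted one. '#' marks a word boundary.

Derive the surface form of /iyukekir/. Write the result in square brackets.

[iyugeger]

(1) Intervocalic Voicing: [iyukekir] → [iyugegir]
(2) Vowel Lowering: [iyugegir] → [iyugeger]
(3) Initial Cluster Simplification: no change — [iyugeger]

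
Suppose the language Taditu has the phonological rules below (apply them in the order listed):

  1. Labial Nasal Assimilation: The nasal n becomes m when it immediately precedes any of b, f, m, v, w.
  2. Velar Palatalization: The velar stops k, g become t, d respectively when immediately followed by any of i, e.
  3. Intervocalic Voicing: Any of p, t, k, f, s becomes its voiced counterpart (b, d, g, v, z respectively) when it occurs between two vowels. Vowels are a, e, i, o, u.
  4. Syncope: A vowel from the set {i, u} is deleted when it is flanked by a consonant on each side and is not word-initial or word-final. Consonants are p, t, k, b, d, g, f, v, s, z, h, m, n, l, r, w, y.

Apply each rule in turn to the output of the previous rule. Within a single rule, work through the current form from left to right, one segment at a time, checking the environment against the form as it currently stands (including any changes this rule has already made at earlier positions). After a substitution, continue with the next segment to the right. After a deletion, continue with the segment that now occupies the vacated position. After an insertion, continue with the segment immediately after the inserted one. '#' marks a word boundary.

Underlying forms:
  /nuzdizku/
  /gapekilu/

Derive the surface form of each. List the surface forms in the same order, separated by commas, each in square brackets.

/nuzdizku/:
  1 Labial Nasal Assimilation: no change — [nuzdizku]
  2 Velar Palatalization: no change — [nuzdizku]
  3 Intervocalic Voicing: no change — [nuzdizku]
  4 Syncope: [nuzdizku] → [nzdzku]
/gapekilu/:
  1 Labial Nasal Assimilation: no change — [gapekilu]
  2 Velar Palatalization: [gapekilu] → [gapetilu]
  3 Intervocalic Voicing: [gapetilu] → [gabedilu]
  4 Syncope: [gabedilu] → [gabedlu]

[nzdzku], [gabedlu]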